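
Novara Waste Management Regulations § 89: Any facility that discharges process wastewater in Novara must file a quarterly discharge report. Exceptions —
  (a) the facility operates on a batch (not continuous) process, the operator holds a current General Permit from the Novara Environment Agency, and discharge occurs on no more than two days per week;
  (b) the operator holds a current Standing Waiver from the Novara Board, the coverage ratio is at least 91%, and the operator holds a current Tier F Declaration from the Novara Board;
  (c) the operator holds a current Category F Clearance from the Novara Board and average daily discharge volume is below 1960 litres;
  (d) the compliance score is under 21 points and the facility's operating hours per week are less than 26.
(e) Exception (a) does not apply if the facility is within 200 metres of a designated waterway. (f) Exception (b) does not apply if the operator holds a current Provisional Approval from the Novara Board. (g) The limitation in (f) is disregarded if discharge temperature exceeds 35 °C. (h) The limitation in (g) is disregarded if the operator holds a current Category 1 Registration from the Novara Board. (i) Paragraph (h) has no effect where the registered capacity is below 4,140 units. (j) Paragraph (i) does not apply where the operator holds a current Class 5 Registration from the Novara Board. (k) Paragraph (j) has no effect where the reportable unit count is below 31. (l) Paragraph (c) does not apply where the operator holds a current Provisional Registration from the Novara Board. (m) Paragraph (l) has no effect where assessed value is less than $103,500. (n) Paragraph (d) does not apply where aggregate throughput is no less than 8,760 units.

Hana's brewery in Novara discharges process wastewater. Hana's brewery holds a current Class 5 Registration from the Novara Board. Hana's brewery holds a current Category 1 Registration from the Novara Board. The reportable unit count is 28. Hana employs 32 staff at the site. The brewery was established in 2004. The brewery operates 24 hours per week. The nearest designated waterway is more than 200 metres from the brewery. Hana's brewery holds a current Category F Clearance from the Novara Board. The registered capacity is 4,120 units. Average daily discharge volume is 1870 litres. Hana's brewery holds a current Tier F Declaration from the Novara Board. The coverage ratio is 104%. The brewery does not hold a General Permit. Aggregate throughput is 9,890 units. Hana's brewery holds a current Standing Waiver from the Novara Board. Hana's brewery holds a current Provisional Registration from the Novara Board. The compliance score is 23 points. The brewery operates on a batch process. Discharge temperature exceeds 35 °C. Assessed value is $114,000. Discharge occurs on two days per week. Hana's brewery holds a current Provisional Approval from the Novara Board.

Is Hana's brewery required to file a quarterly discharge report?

No — exception (b) applies; Hana's brewery is not required to file a quarterly discharge report.

Exception (a) fails — no General Permit is held.
Exception (b)'s conditions are all satisfied: a current Standing Waiver is held; the coverage ratio is 104%, meeting the 91% threshold; a current Tier F Declaration is held. Under paragraphs (f)–(k): (f) would limit (b) — a current Provisional Approval is held — but (g) sets (f) aside: (g) operates against (f): discharge temperature exceeds 35 °C. (h) would limit (g) — a current Category 1 Registration is held — but (i) sets (h) aside: (i) operates against (h): the registered capacity is 4,120 units, below the 4,140 units limit. (j) is engaged (a current Class 5 Registration is held), but is set aside by (k): (k) operates — the reportable unit count is 28, below the 31 limit. Exception (b) stands.
Exception (c): a current Category F Clearance is held; average daily discharge volume is 1870 litres, below the 1960 litres limit — every condition holds. However, paragraphs (l)–(m) must be considered: (l) operates against (c): a current Provisional Registration is held. (m), which would lift (l), is inapplicable — assessed value is $114,000, not less than $103,500. (c) is therefore removed.
Exception (d) fails — the compliance score is 23 points, not under 21 points.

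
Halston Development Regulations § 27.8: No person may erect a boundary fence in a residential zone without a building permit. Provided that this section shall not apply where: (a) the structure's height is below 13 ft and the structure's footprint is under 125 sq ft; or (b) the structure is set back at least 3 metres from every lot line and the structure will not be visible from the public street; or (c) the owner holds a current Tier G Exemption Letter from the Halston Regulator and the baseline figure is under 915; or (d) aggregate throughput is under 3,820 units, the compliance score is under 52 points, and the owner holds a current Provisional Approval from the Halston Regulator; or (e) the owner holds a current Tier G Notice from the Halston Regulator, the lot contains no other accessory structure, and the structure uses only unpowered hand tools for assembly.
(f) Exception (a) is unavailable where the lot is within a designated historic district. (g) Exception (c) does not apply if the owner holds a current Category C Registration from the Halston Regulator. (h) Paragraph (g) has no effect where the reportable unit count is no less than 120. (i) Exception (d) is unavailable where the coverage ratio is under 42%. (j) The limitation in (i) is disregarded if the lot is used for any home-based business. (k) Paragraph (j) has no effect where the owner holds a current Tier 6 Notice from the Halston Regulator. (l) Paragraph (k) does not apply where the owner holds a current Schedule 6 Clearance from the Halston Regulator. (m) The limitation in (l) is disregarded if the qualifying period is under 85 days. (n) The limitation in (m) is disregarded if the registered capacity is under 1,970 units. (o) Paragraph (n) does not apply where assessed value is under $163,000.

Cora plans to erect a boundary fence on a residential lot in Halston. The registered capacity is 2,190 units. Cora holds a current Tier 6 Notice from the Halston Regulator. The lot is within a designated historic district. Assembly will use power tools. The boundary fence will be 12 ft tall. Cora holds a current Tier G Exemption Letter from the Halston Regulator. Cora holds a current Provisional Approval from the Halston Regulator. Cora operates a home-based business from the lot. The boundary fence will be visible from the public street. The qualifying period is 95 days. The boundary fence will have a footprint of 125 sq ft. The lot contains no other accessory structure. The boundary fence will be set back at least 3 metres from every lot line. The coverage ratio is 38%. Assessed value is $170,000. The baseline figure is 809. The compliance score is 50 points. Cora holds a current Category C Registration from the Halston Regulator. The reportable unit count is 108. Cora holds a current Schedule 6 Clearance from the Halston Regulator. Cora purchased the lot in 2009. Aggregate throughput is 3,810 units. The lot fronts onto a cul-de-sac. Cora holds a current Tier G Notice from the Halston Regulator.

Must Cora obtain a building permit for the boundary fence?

Exception (a) fails — the structure's footprint is 125 sq ft, not under 125 sq ft.
Exception (b) does not apply: the structure will be visible from the street.
Exception (c)'s conditions are all satisfied: a current Tier G Exemption Letter is held; the baseline figure is 809, under the 915 limit. Turning to paragraphs (g)–(h): (g) is engaged — a current Category C Registration is held. (h) does not operate here (the reportable unit count is 108, short of 120), so (g) stands. (c) is therefore removed.
Exception (d): aggregate throughput is 3,810 units, under the 3,820 units limit; the compliance score is 50 points, under the 52 points limit; a current Provisional Approval is held — every condition holds. Under paragraphs (i)–(o): (i) would limit (d) — the coverage ratio is 38%, under the 42% limit — but (j) sets (i) aside: (j) applies — a home-based business operates on the lot. (k) would limit (j) — a current Tier 6 Notice is held — but (l) sets (k) aside: (l) operates against (k): a current Schedule 6 Clearance is held. (m) is inapplicable (the qualifying period is 95 days, not under 85 days), so (l) stands. Exception (d) stands.
Exception (e) requires that the structure uses only unpowered hand tools for assembly; but assembly uses power tools, so (e) is unavailable.

No — exception (d) applies; Cora does not need a building permit.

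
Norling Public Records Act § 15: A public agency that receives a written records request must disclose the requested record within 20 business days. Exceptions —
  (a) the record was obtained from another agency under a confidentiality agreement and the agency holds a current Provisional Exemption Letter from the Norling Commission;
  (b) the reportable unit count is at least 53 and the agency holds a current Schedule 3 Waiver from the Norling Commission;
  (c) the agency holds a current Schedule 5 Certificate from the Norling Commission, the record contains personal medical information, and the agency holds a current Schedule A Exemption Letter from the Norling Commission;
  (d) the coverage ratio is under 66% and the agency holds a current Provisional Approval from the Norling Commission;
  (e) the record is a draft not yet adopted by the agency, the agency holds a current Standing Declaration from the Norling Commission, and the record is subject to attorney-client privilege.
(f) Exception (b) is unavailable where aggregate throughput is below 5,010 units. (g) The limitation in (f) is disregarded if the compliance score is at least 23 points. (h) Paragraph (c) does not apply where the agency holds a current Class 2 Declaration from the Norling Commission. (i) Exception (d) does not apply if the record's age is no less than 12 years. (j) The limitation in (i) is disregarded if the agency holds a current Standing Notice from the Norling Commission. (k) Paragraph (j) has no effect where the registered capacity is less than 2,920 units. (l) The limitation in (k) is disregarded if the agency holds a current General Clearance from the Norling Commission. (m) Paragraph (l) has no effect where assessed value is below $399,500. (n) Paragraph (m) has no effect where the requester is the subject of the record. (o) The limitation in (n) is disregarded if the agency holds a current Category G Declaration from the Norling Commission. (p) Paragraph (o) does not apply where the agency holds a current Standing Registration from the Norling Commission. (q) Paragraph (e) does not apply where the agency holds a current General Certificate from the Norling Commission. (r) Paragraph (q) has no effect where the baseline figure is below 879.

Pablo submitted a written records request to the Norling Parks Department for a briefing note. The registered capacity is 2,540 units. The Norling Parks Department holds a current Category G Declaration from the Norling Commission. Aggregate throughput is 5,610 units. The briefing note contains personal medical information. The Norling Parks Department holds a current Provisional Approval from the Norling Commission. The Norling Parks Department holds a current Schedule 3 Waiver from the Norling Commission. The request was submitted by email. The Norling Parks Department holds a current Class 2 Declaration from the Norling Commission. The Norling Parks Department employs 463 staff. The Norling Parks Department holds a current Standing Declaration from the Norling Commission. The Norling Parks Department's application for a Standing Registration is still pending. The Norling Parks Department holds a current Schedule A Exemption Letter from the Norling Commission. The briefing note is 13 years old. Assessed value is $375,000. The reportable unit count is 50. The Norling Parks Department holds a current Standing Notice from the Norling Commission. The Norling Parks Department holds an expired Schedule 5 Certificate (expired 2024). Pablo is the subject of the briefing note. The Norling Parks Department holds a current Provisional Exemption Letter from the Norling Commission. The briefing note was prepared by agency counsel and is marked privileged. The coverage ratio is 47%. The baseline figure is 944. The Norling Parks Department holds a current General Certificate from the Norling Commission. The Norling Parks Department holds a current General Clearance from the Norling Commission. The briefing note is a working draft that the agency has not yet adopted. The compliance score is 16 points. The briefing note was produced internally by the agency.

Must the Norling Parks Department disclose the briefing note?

Exception (a) does not apply: the briefing note was produced internally.
Exception (b) does not apply: the reportable unit count is 50, short of 53.
Exception (c) does not apply: the Schedule 5 Certificate is not current.
All of (d)'s requirements are met (the coverage ratio is 47%, under the 66% limit; a current Provisional Approval is held). Turning to paragraphs (i)–(p): (i) operates against (d): the record's age is 13 years, meeting the 12 years threshold. (j) operates (a current Standing Notice is held), but is itself disapplied by (k): (k) is engaged — the registered capacity is 2,540 units, less than the 2,920 units limit. (l) would limit (k) — a current General Clearance is held — but (m) sets (l) aside: (m) operates against (l): assessed value is $375,000, below the $399,500 limit. (n) is engaged (Pablo is the subject of the briefing note), but is overridden by (o): (o) applies — a current Category G Declaration is held. (p), which would lift (o), is not triggered — no current Standing Registration is held. So (d) is unavailable.
Exception (e): the briefing note is an unadopted draft; a current Standing Declaration is held; the briefing note is privileged — every condition holds. However, paragraphs (q)–(r) must be considered: (q) operates against (e): a current General Certificate is held. (r) is not triggered (the baseline figure is 944, not below 879), so (q) stands. So (e) is unavailable.
None of the exceptions is available; § 15 applies in full.

Yes — the Norling Parks Department must disclose the briefing note.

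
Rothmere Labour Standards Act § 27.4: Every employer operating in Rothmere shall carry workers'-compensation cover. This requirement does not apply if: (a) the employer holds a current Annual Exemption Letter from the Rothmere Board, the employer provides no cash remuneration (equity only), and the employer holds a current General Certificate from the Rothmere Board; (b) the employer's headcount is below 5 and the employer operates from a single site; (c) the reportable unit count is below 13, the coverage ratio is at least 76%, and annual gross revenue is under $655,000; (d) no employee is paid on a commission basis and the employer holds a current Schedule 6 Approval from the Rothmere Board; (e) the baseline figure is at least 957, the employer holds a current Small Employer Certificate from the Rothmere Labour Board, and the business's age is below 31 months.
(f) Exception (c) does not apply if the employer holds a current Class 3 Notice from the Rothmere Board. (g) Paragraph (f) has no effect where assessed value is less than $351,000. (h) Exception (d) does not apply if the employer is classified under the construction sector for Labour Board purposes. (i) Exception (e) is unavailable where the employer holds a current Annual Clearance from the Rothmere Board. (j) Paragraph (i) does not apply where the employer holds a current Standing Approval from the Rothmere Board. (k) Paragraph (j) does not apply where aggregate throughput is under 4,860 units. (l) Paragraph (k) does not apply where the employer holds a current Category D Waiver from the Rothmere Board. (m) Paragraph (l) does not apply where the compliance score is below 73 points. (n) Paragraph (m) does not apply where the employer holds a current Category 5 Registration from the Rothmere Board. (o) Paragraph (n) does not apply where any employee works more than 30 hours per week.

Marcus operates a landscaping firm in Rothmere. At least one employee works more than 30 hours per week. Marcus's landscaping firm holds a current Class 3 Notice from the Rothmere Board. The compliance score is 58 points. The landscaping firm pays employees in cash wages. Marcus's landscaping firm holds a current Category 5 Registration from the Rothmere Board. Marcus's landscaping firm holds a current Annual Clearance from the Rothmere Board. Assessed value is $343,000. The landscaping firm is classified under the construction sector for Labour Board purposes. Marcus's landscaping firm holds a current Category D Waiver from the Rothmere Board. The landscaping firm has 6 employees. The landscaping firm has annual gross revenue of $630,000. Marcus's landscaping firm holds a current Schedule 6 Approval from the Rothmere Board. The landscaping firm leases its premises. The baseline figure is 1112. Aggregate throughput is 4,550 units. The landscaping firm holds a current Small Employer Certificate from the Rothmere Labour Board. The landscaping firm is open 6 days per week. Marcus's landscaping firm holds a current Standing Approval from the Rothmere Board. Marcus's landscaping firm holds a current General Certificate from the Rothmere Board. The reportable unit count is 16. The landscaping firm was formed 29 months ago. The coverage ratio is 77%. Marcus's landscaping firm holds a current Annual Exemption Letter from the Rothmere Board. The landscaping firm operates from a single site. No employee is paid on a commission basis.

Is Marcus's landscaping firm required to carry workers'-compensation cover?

Yes — Marcus's landscaping firm must carry workers'-compensation cover.

Exception (a) does not apply: employees are paid cash wages.
Exception (b) fails — the employer's headcount is 6, not below 5.
Exception (c) does not apply: the reportable unit count is 16, not below 13.
Exception (d)'s conditions are all satisfied: no employee is paid on commission; a current Schedule 6 Approval is held. Turning to paragraph (h): (h) operates — the landscaping firm is classified under the construction sector. Exception (d) does not apply.
Exception (e) is satisfied on its face — the baseline figure is 1,112, meeting the 957 threshold; a current Small Employer Certificate is held; the business's age is 29 months, below the 31 months limit. However, paragraphs (i)–(o) must be considered: (i) operates against (e): a current Annual Clearance is held. (j) would limit (i) — a current Standing Approval is held — but (k) sets (j) aside: (k) is triggered — aggregate throughput is 4,550 units, under the 4,860 units limit. (l) applies (a current Category D Waiver is held), but is displaced by (m): (m) operates against (l): the compliance score is 58 points, below the 73 points limit. (n) operates (a current Category 5 Registration is held), but is overridden by (o): (o) operates against (n): at least one employee exceeds 30 hours/week. Exception (e) does not apply.
No exception applies. The general rule governs.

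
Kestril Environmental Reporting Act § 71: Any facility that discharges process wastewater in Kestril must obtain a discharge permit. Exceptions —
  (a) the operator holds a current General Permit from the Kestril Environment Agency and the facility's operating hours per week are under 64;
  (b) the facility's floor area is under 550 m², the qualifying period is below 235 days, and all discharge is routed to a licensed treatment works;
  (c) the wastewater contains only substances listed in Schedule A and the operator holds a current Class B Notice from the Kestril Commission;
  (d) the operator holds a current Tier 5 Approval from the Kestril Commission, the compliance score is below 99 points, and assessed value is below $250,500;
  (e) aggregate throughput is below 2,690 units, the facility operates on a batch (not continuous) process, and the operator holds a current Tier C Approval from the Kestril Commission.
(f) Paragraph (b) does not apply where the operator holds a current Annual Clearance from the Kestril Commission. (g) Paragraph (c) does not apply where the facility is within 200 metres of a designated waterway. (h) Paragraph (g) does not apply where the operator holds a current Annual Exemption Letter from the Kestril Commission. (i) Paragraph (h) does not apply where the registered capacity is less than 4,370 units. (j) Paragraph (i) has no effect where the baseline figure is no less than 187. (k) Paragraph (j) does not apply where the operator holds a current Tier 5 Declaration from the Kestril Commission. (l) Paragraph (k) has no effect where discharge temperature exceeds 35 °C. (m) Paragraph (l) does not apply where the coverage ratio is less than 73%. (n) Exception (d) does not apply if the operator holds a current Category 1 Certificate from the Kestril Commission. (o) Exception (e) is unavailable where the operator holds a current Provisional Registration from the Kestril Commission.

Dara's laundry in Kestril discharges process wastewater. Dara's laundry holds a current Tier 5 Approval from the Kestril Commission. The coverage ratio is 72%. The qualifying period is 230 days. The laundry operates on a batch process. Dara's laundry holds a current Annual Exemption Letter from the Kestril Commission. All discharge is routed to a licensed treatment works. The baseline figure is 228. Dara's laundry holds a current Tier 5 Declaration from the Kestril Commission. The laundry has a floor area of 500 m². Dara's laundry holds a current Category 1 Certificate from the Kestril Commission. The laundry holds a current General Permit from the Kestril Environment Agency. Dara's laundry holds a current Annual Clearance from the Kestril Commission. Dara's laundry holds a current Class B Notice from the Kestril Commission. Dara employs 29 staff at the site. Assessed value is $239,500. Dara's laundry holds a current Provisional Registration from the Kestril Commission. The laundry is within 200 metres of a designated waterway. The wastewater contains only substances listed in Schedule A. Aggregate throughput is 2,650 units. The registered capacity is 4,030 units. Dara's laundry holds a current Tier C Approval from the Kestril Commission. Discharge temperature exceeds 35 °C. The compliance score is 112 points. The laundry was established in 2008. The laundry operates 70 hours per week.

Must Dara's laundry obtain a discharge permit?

Yes — Dara's laundry must obtain a discharge permit.

Exception (a) requires that the facility's operating hours per week are under 64; but the facility's operating hours per week are 70, not under 64, so (a) is unavailable.
Exception (b): the facility's floor area is 500 m², under the 550 m² limit; the qualifying period is 230 days, below the 235 days limit; discharge is routed to a licensed treatment works — every condition holds. Turning to paragraph (f): (f) operates against (b): a current Annual Clearance is held. Exception (b) does not apply.
Exception (c)'s conditions are all satisfied: the wastewater is Schedule-A-only; a current Class B Notice is held. But applying paragraphs (g)–(m): (g) operates against (c): the laundry is within 200 m of a designated waterway. (h) would limit (g) — a current Annual Exemption Letter is held — but (i) sets (h) aside: (i) operates against (h): the registered capacity is 4,030 units, less than the 4,370 units limit. (j) would limit (i) — the baseline figure is 228, meeting the 187 threshold — but (k) sets (j) aside: (k) operates against (j): a current Tier 5 Declaration is held. (l) is engaged (discharge temperature exceeds 35 °C), but yields to (m): (m) operates against (l): the coverage ratio is 72%, less than the 73% limit. (c) is therefore removed.
Exception (d) does not apply: the compliance score is 112 points, not below 99 points.
Exception (e)'s conditions are all satisfied: aggregate throughput is 2,650 units, below the 2,690 units limit; the facility operates on a batch process; a current Tier C Approval is held. Turning to paragraph (o): (o) operates against (e): a current Provisional Registration is held. Exception (e) does not apply.
None of the exceptions is available; § 71 applies in full.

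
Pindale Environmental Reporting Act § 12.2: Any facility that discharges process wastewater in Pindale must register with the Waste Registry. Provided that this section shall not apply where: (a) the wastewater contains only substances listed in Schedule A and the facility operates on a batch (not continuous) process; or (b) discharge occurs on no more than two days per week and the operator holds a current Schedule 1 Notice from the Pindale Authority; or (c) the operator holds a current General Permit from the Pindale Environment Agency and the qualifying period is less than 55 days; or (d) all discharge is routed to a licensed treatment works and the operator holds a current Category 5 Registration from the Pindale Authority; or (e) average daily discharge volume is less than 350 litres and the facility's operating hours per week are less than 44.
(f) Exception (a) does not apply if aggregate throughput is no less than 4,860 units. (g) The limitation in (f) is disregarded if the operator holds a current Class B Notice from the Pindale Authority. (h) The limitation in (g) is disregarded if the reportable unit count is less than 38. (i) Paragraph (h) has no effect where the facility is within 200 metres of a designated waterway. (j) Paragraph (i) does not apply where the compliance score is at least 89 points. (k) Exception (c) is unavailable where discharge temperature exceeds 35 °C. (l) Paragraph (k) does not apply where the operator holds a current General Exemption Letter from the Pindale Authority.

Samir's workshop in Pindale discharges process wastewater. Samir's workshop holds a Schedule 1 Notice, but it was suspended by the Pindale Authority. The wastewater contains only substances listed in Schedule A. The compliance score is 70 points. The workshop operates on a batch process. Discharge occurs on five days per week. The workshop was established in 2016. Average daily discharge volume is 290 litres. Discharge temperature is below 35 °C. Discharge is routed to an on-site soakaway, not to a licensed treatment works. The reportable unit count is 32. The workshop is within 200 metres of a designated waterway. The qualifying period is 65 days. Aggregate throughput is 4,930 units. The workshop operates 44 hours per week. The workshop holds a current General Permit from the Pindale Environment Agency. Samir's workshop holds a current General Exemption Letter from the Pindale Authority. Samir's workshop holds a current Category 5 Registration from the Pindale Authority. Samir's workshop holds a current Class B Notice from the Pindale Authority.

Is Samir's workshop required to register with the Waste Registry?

Exception (a) is satisfied on its face — the wastewater is Schedule-A-only; the facility operates on a batch process. Under paragraphs (f)–(j): (f) would limit (a) — aggregate throughput is 4,930 units, meeting the 4,860 units threshold — but (g) sets (f) aside: (g) operates — a current Class B Notice is held. (h) would limit (g) — the reportable unit count is 32, less than the 38 limit — but (i) sets (h) aside: (i) applies — the workshop is within 200 m of a designated waterway. (j), which would lift (i), is not engaged — the compliance score is 70 points, short of 89 points. (a) remains available.
Exception (b) does not apply: discharge occurs on five days per week.
Exception (c) fails — the qualifying period is 65 days, not less than 55 days.
Exception (d) does not apply: discharge is not routed to a licensed treatment works.
Exception (e) does not apply: the facility's operating hours per week are 44, not less than 44.

No — exception (a) applies; Samir's workshop is not required to register with the Waste Registry.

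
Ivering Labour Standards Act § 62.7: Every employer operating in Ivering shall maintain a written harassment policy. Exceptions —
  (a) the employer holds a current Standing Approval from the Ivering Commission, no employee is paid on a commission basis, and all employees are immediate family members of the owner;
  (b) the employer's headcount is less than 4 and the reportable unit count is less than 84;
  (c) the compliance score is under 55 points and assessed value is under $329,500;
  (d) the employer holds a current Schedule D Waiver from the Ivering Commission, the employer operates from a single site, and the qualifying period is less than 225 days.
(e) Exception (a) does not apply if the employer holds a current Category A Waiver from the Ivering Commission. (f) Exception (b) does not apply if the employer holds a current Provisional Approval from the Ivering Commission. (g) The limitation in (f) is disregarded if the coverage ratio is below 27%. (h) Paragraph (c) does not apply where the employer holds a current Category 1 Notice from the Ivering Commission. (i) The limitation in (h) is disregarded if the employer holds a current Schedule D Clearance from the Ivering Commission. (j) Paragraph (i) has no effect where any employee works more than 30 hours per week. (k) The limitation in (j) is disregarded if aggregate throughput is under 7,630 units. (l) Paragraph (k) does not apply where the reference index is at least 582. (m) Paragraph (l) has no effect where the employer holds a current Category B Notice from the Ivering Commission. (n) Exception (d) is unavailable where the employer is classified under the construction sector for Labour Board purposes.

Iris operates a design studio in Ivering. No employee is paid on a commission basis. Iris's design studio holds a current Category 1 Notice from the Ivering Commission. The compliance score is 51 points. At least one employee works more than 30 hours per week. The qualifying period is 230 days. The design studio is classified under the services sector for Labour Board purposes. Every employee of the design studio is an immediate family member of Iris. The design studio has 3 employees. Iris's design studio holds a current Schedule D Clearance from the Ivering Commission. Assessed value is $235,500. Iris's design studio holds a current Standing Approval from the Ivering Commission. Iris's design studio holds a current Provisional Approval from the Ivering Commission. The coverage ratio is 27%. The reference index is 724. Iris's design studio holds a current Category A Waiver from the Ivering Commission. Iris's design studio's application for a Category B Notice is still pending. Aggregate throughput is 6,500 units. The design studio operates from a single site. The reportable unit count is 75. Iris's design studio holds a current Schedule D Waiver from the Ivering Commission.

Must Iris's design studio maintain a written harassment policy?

Yes — Iris's design studio must maintain a written harassment policy.

All of (a)'s requirements are met (a current Standing Approval is held; no employee is paid on commission; every employee is an immediate family member). However, paragraph (e) must be considered: (e) operates against (a): a current Category A Waiver is held. (a) is therefore removed.
Exception (b)'s conditions are all satisfied: the employer's headcount is 3, less than the 4 limit; the reportable unit count is 75, less than the 84 limit. However, paragraphs (f)–(g) must be considered: (f) operates — a current Provisional Approval is held. (g) is inapplicable (the coverage ratio is 27%, not below 27%), so (f) stands. (b) is therefore removed.
All of (c)'s requirements are met (the compliance score is 51 points, under the 55 points limit; assessed value is $235,500, under the $329,500 limit). But: (h) operates — a current Category 1 Notice is held. (i) would limit (h) — a current Schedule D Clearance is held — but (j) sets (i) aside: (j) operates against (i): at least one employee exceeds 30 hours/week. (k) operates (aggregate throughput is 6,500 units, under the 7,630 units limit), but is itself disapplied by (l): (l) operates against (k): the reference index is 724, meeting the 582 threshold. (m), which would lift (l), is inapplicable — the Category B Notice is not current. Exception (c) does not apply.
Exception (d) does not apply: the qualifying period is 230 days, not less than 225 days.
No exception applies. The general rule governs.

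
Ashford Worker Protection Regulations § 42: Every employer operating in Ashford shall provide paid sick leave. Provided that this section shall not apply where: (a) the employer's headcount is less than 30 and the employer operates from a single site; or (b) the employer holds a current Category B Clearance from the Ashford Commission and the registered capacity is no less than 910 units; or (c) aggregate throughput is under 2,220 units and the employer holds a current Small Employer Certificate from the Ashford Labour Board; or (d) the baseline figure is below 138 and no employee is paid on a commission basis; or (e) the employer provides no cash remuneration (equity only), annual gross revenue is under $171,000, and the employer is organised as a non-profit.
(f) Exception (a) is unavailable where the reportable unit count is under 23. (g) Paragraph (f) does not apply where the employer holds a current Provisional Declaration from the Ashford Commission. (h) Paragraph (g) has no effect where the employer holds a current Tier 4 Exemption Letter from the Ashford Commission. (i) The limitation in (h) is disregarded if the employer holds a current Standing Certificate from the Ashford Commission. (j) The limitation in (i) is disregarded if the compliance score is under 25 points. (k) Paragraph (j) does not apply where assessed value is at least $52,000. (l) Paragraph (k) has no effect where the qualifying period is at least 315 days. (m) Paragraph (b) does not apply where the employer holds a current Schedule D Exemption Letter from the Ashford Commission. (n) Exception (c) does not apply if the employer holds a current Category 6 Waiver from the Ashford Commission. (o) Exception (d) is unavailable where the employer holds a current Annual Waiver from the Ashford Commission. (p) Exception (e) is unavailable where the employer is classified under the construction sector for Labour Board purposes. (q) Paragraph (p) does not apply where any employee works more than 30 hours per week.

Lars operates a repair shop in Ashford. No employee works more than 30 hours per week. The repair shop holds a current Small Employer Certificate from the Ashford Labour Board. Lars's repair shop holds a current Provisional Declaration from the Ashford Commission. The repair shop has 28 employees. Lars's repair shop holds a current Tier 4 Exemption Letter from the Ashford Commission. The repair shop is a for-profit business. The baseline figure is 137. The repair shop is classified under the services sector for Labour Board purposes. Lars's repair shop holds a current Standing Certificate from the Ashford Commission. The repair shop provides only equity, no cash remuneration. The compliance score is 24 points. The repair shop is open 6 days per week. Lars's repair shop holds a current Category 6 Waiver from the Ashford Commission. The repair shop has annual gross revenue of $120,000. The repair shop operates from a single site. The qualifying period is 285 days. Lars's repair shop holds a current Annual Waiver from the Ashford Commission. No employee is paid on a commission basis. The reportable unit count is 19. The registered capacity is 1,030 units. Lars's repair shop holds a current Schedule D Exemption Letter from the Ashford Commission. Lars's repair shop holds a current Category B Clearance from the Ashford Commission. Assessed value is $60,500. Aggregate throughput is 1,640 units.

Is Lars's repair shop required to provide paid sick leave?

No — exception (a) applies; Lars's repair shop is not required to provide paid sick leave.

Exception (a): the employer's headcount is 28, less than the 30 limit; the employer operates from a single site — every condition holds. Under paragraphs (f)–(l): (f) operates (the reportable unit count is 19, under the 23 limit), but is displaced by (g): (g) operates against (f): a current Provisional Declaration is held. (h) operates (a current Tier 4 Exemption Letter is held), but is itself disapplied by (i): (i) operates — a current Standing Certificate is held. (j) operates (the compliance score is 24 points, under the 25 points limit), but is overridden by (k): (k) operates against (j): assessed value is $60,500, meeting the $52,000 threshold. (l), which would lift (k), is not triggered — the qualifying period is 285 days, short of 315 days. (a) remains available.
Exception (b): a current Category B Clearance is held; the registered capacity is 1,030 units, meeting the 910 units threshold — every condition holds. However, paragraph (m) must be considered: (m) is triggered — a current Schedule D Exemption Letter is held. So (b) is unavailable.
Exception (c) is satisfied on its face — aggregate throughput is 1,640 units, under the 2,220 units limit; a current Small Employer Certificate is held. However, paragraph (n) must be considered: (n) operates against (c): a current Category 6 Waiver is held. So (c) is unavailable.
Exception (d)'s conditions are all satisfied: the baseline figure is 137, below the 138 limit; no employee is paid on commission. Turning to paragraph (o): (o) operates against (d): a current Annual Waiver is held. (d) is therefore removed.
Exception (e) requires that the employer is organised as a non-profit; but the employer is for-profit, so (e) is unavailable.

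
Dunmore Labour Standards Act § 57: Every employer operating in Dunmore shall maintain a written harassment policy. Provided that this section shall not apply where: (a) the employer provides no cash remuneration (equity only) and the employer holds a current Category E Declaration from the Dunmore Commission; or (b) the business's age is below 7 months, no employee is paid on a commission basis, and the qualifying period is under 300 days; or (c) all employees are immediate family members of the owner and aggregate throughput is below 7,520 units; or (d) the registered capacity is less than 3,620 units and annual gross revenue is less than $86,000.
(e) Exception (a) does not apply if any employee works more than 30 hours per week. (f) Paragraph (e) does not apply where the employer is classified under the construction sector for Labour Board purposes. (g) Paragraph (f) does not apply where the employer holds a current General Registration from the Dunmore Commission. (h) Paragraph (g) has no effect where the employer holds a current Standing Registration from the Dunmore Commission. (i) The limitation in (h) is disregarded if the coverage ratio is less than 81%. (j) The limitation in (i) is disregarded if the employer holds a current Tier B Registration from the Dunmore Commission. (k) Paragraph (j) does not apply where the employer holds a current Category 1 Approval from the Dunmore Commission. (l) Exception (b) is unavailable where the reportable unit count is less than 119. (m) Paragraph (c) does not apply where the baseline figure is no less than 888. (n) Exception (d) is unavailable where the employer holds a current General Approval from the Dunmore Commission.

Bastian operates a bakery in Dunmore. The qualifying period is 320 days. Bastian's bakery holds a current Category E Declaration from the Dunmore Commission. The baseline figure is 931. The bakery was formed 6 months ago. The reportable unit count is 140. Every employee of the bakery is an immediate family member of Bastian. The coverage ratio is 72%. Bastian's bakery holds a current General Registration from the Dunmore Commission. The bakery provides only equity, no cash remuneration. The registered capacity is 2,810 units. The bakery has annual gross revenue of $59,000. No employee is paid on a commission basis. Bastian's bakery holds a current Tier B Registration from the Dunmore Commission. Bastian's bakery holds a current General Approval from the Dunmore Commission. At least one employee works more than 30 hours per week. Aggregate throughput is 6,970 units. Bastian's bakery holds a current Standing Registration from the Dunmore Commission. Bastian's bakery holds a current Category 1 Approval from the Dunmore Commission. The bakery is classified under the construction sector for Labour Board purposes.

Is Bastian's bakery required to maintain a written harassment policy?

All of (a)'s requirements are met (remuneration is equity-only; a current Category E Declaration is held). However, paragraphs (e)–(k) must be considered: (e) operates against (a): at least one employee exceeds 30 hours/week. (f) would limit (e) — the bakery is classified under the construction sector — but (g) sets (f) aside: (g) operates against (f): a current General Registration is held. (h) would limit (g) — a current Standing Registration is held — but (i) sets (h) aside: (i) is engaged — the coverage ratio is 72%, less than the 81% limit. (j) would limit (i) — a current Tier B Registration is held — but (k) sets (j) aside: (k) operates against (j): a current Category 1 Approval is held. So (a) is unavailable.
Exception (b) fails — the qualifying period is 320 days, not under 300 days.
Exception (c): every employee is an immediate family member; aggregate throughput is 6,970 units, below the 7,520 units limit — every condition holds. However, paragraph (m) must be considered: (m) operates against (c): the baseline figure is 931, meeting the 888 threshold. So (c) is unavailable.
Exception (d)'s conditions are all satisfied: the registered capacity is 2,810 units, less than the 3,620 units limit; annual gross revenue is $59,000, less than the $86,000 limit. However, paragraph (n) must be considered: (n) applies — a current General Approval is held. (d) is therefore removed.
None of the exceptions is available; § 57 applies in full.

Yes — Bastian's bakery must maintain a written harassment policy.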